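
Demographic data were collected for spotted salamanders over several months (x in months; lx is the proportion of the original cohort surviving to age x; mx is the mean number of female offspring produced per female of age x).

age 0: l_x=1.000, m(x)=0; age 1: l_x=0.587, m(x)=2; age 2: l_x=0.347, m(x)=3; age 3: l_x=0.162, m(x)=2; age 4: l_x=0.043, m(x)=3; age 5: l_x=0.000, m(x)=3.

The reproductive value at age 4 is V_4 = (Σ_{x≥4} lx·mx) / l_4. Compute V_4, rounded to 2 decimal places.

lx·mx for x ≥ 4: 0.129, 0 → sum = 0.129
V_4 = 0.129 / l_4 = 0.129 / 0.043 = 3 → 3.00

3.00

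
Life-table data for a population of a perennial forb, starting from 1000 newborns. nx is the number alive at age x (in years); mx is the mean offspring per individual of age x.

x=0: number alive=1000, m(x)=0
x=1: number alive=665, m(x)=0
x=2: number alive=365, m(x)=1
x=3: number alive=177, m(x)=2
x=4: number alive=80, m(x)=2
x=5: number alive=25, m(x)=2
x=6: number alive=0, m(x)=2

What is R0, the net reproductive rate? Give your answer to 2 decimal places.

lx = nx/n0 = nx/1000: 1, 0.665, 0.365, 0.177, 0.08, 0.025, 0
lx·mx by age: 0, 0, 0.365, 0.354, 0.16, 0.05, 0
R0 = Σ lx·mx = 0.929 → 0.93

0.93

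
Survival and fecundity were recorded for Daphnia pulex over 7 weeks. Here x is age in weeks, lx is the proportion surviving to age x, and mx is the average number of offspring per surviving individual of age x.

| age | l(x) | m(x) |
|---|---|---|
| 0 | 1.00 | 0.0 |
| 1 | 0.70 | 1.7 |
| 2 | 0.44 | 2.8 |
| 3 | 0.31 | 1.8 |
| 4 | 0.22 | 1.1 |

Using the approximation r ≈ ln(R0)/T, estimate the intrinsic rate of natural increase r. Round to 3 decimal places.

0.599

R0 = Σ lx·mx = 0 + 1.19 + 1.232 + 0.558 + 0.242 = 3.222
Σ x·lx·mx = 6.296; T = 6.296/3.222 = 1.95407…
r ≈ ln(R0)/T = ln(3.222)/1.95407… = 0.59875… → 0.599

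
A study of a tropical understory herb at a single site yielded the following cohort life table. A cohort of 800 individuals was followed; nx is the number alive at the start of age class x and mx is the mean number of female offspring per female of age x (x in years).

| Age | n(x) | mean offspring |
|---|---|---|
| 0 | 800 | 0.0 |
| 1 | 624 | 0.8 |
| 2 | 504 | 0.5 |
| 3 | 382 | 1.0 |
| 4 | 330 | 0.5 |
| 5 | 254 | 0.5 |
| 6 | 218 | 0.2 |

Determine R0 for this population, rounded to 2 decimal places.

lx = nx/n0 = nx/800: 1, 0.78, 0.63, 0.4775, 0.4125, 0.3175, 0.2725
lx·mx by age: 0, 0.624, 0.315, 0.4775, 0.20625, 0.15875, 0.0545
R0 = Σ lx·mx = 1.836 → 1.84

1.84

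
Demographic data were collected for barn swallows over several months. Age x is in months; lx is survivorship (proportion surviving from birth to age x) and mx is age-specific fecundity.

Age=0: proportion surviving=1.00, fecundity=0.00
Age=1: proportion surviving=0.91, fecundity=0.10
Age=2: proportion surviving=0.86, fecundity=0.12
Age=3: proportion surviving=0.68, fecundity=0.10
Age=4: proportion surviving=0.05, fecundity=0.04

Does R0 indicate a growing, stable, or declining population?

declining

R0 = Σ lx·mx = 0 + 0.091 + 0.1032 + 0.068 + 0.002 = 0.2642
R0 < 1, so the population is declining.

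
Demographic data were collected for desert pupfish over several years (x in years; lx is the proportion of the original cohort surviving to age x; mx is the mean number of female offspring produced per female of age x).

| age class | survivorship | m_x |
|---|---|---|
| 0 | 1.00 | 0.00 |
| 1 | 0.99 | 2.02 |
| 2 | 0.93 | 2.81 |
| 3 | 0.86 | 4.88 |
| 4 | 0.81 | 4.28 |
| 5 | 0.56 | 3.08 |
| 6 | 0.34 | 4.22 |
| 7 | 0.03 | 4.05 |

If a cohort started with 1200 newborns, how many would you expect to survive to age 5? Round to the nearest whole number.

Expected survivors = N0 · l_5 = 1200 × 0.56 = 672 → 672

672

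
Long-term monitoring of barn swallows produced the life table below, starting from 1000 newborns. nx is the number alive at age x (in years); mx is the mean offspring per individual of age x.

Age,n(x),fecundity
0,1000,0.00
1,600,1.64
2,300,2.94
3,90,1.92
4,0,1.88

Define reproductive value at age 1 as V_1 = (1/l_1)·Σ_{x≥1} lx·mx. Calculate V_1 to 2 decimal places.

lx = nx/n0 = nx/1000: 1, 0.6, 0.3, 0.09, 0
lx·mx for x ≥ 1: 0.984, 0.882, 0.1728, 0 → sum = 2.0388
V_1 = 2.0388 / l_1 = 2.0388 / 0.6 = 3.398 → 3.40

3.40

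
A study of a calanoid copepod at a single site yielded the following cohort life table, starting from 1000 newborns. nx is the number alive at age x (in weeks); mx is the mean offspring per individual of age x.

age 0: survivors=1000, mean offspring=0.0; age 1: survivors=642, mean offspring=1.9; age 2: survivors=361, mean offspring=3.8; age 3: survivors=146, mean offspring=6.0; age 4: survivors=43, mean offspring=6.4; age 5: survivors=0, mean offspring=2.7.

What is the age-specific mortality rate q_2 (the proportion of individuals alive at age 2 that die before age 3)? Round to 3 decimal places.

lx = nx/n0 = nx/1000: 1, 0.642, 0.361, 0.146, 0.043, 0
q_2 = (l_2 − l_3) / l_2 = (0.361 − 0.146) / 0.361
     = 0.215 / 0.361 = 0.595568… → 0.596

0.596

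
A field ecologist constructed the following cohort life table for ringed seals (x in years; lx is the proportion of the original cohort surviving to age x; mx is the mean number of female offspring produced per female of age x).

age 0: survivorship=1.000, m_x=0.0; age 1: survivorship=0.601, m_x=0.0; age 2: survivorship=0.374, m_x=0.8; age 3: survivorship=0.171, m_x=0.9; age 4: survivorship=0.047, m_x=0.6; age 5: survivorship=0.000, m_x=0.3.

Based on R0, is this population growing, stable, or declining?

R0 = Σ lx·mx = 0 + 0 + 0.2992 + 0.1539 + 0.0282 + 0 = 0.4813
R0 < 1, so the population is declining.

declining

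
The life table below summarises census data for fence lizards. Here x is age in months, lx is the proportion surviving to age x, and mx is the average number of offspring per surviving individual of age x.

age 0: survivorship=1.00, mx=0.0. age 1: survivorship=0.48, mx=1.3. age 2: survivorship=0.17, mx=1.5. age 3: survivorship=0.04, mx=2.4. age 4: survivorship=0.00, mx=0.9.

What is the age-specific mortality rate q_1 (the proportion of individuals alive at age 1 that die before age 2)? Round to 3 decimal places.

q_1 = (l_1 − l_2) / l_1 = (0.48 − 0.17) / 0.48
     = 0.31 / 0.48 = 0.645833… → 0.646

0.646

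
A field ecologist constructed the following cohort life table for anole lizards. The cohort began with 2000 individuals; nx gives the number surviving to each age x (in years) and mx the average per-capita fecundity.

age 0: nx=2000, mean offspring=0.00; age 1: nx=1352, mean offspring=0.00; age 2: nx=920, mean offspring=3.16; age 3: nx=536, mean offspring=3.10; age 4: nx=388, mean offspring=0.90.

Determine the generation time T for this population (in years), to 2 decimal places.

lx = nx/n0 = nx/2000: 1, 0.676, 0.46, 0.268, 0.194
lx·mx: 0, 0, 1.4536, 0.8308, 0.1746 → R0 = 2.459
x·lx·mx: 0, 0, 2.9072, 2.4924, 0.6984 → Σ = 6.098
T = 6.098 / 2.459 = 2.47987… → 2.48

2.48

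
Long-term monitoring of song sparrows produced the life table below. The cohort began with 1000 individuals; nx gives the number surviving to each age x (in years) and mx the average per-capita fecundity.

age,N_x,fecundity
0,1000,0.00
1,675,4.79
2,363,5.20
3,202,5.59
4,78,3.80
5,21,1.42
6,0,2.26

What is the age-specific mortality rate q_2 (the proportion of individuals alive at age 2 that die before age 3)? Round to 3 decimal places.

0.444

lx = nx/n0 = nx/1000: 1, 0.675, 0.363, 0.202, 0.078, 0.021, 0
q_2 = (l_2 − l_3) / l_2 = (0.363 − 0.202) / 0.363
     = 0.161 / 0.363 = 0.443526… → 0.444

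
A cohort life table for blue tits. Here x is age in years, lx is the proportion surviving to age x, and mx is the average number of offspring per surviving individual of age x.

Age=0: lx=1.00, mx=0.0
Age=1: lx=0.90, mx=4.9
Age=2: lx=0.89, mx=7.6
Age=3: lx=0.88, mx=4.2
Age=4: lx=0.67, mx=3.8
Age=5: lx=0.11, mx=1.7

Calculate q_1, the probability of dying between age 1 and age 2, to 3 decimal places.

0.011

q_1 = (l_1 − l_2) / l_1 = (0.9 − 0.89) / 0.9
     = 0.01 / 0.9 = 0.011111… → 0.011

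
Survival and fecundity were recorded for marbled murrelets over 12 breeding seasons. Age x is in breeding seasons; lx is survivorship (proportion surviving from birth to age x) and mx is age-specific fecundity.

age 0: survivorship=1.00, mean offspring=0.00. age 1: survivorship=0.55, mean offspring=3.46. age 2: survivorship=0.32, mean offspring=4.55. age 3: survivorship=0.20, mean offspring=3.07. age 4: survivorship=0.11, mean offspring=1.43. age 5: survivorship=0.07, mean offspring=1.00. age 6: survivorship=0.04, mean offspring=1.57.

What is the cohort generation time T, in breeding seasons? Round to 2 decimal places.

lx·mx: 0, 1.903, 1.456, 0.614, 0.1573, 0.07, 0.0628 → R0 = 4.2631
x·lx·mx: 0, 1.903, 2.912, 1.842, 0.6292, 0.35, 0.3768 → Σ = 8.013
T = 8.013 / 4.2631 = 1.879618… → 1.88

1.88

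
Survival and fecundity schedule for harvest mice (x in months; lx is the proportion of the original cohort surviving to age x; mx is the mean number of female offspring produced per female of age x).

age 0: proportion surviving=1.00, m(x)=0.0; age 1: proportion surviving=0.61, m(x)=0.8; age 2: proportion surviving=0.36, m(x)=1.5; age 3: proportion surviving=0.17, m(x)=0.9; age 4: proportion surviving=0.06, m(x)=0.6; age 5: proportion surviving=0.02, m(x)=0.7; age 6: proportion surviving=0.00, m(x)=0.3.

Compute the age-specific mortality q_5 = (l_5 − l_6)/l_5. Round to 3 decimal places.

q_5 = (l_5 − l_6) / l_5 = (0.02 − 0) / 0.02
     = 0.02 / 0.02 = 1 → 1.000

1.000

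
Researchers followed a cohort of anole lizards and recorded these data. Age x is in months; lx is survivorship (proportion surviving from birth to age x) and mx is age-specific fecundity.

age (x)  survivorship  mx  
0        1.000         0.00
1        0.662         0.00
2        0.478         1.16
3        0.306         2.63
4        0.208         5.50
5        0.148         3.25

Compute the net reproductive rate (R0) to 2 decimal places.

2.98

lx·mx by age: 0, 0, 0.55448, 0.80478, 1.144, 0.481
R0 = Σ lx·mx = 2.98426 → 2.98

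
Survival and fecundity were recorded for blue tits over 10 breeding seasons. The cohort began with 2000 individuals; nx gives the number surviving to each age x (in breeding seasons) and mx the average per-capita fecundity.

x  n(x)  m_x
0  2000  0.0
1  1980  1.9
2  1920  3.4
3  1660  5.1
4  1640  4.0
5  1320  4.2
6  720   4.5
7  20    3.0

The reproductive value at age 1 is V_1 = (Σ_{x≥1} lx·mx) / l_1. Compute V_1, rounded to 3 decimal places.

lx = nx/n0 = nx/2000: 1, 0.99, 0.96, 0.83, 0.82, 0.66, 0.36, 0.01
lx·mx for x ≥ 1: 1.881, 3.264, 4.233, 3.28, 2.772, 1.62, 0.03 → sum = 17.08
V_1 = 17.08 / l_1 = 17.08 / 0.99 = 17.252525… → 17.253

17.253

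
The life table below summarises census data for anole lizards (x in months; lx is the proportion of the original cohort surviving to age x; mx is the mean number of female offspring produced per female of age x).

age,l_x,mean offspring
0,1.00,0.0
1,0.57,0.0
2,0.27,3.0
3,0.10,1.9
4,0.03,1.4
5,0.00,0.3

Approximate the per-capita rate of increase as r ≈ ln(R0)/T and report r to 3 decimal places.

R0 = Σ lx·mx = 0 + 0 + 0.81 + 0.19 + 0.042 + 0 = 1.042
Σ x·lx·mx = 2.358; T = 2.358/1.042 = 2.26296…
r ≈ ln(R0)/T = ln(1.042)/2.26296… = 0.01818… → 0.018

0.018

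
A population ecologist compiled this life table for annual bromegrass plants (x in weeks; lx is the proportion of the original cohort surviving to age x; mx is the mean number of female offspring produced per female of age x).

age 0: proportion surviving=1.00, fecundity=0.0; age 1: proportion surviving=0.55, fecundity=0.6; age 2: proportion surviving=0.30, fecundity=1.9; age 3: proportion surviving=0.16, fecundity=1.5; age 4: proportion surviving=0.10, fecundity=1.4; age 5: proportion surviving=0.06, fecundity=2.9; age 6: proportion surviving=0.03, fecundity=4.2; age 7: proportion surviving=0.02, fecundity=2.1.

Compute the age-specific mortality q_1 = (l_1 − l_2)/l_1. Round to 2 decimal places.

q_1 = (l_1 − l_2) / l_1 = (0.55 − 0.3) / 0.55
     = 0.25 / 0.55 = 0.454545… → 0.45

0.45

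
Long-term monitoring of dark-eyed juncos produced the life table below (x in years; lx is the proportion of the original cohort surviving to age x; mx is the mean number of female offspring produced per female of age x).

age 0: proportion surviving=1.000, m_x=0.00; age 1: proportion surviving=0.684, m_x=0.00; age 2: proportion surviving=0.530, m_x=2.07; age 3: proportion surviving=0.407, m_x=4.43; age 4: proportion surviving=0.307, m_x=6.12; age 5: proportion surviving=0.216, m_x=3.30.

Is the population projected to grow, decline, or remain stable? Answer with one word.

growing

R0 = Σ lx·mx = 0 + 0 + 1.0971 + 1.80301 + 1.87884 + 0.7128 = 5.49175
R0 > 1, so the population is growing.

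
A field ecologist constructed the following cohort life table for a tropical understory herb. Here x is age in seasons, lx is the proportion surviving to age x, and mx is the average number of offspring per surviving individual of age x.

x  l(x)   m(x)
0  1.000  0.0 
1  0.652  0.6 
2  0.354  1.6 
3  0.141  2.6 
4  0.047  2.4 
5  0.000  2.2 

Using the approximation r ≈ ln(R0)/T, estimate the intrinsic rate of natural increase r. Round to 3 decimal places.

0.169

R0 = Σ lx·mx = 0 + 0.3912 + 0.5664 + 0.3666 + 0.1128 + 0 = 1.437
Σ x·lx·mx = 3.075; T = 3.075/1.437 = 2.13987…
r ≈ ln(R0)/T = ln(1.437)/2.13987… = 0.16943… → 0.169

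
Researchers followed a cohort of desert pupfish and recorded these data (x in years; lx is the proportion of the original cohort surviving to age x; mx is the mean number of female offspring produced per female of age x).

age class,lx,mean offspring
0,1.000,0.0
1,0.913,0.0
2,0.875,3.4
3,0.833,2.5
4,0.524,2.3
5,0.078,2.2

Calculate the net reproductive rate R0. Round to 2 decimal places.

6.43

lx·mx by age: 0, 0, 2.975, 2.0825, 1.2052, 0.1716
R0 = Σ lx·mx = 6.4343 → 6.43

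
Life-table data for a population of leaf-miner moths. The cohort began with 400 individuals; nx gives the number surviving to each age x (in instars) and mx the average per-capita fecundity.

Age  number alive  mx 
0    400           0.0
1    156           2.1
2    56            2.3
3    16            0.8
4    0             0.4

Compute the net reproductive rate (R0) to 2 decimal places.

lx = nx/n0 = nx/400: 1, 0.39, 0.14, 0.04, 0
lx·mx by age: 0, 0.819, 0.322, 0.032, 0
R0 = Σ lx·mx = 1.173 → 1.17

1.17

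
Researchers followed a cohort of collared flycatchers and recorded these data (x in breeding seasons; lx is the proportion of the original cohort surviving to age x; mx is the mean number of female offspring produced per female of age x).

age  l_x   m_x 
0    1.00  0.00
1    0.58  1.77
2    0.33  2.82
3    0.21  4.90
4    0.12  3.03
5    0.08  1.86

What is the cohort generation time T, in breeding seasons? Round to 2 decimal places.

2.34

lx·mx: 0, 1.0266, 0.9306, 1.029, 0.3636, 0.1488 → R0 = 3.4986
x·lx·mx: 0, 1.0266, 1.8612, 3.087, 1.4544, 0.744 → Σ = 8.1732
T = 8.1732 / 3.4986 = 2.336134… → 2.34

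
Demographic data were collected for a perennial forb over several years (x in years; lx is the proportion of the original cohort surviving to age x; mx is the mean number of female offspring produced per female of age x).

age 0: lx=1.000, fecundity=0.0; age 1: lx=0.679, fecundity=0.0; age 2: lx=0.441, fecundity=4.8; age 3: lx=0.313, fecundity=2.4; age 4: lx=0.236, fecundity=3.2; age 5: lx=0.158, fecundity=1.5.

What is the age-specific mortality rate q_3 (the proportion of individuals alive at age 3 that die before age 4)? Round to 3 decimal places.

0.246

q_3 = (l_3 − l_4) / l_3 = (0.313 − 0.236) / 0.313
     = 0.077 / 0.313 = 0.246006… → 0.246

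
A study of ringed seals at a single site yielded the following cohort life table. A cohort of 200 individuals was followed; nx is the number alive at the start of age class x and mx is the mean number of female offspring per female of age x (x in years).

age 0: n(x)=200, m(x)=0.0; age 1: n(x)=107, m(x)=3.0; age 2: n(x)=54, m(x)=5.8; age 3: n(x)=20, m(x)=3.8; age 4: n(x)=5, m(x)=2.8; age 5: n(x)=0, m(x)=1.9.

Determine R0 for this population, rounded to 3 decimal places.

3.621

lx = nx/n0 = nx/200: 1, 0.535, 0.27, 0.1, 0.025, 0
lx·mx by age: 0, 1.605, 1.566, 0.38, 0.07, 0
R0 = Σ lx·mx = 3.621 → 3.621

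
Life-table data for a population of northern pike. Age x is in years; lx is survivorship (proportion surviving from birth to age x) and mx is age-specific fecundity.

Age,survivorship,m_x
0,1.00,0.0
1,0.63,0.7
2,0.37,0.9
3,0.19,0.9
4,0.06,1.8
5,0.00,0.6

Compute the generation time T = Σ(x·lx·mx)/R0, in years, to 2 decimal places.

1.95

lx·mx: 0, 0.441, 0.333, 0.171, 0.108, 0 → R0 = 1.053
x·lx·mx: 0, 0.441, 0.666, 0.513, 0.432, 0 → Σ = 2.052
T = 2.052 / 1.053 = 1.948718… → 1.95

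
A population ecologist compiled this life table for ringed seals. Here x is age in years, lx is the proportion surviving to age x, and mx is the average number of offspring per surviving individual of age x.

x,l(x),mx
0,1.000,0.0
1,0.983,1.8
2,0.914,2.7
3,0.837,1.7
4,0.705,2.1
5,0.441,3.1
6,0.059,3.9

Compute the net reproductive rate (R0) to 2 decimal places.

8.74

lx·mx by age: 0, 1.7694, 2.4678, 1.4229, 1.4805, 1.3671, 0.2301
R0 = Σ lx·mx = 8.7378 → 8.74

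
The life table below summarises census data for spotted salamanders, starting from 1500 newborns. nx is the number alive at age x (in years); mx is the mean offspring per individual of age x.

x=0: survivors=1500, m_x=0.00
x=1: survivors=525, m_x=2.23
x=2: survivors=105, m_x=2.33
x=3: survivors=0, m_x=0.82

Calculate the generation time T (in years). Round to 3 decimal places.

lx = nx/n0 = nx/1500: 1, 0.35, 0.07, 0
lx·mx: 0, 0.7805, 0.1631, 0 → R0 = 0.9436
x·lx·mx: 0, 0.7805, 0.3262, 0 → Σ = 1.1067
T = 1.1067 / 0.9436 = 1.172849… → 1.173

1.173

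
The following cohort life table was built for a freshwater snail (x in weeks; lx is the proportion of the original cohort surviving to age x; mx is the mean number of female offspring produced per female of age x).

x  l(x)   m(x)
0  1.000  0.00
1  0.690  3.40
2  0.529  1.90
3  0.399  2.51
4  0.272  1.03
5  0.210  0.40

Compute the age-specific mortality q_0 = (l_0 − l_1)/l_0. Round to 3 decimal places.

0.310

q_0 = (l_0 − l_1) / l_0 = (1 − 0.69) / 1
     = 0.31 / 1 = 0.31 → 0.310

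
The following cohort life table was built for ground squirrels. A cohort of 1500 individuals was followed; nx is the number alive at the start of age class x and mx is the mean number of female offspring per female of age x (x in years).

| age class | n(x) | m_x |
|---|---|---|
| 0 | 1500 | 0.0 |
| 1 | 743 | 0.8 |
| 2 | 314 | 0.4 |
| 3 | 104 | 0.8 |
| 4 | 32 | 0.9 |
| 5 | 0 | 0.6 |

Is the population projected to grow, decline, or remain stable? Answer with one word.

lx = nx/n0 = nx/1500: 1, 0.49533…, 0.20933…, 0.06933…, 0.02133…, 0
R0 = Σ lx·mx = 0 + 0.396267… + 0.083733… + 0.055467… + 0.0192… + 0 = 0.554667…
R0 < 1, so the population is declining.

declining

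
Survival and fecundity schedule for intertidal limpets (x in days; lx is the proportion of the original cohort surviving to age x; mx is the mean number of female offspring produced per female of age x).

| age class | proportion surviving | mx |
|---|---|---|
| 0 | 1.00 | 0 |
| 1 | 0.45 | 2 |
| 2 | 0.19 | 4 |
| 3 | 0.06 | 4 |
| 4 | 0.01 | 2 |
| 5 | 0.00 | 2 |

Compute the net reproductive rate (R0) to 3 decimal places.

1.920

lx·mx by age: 0, 0.9, 0.76, 0.24, 0.02, 0
R0 = Σ lx·mx = 1.92 → 1.920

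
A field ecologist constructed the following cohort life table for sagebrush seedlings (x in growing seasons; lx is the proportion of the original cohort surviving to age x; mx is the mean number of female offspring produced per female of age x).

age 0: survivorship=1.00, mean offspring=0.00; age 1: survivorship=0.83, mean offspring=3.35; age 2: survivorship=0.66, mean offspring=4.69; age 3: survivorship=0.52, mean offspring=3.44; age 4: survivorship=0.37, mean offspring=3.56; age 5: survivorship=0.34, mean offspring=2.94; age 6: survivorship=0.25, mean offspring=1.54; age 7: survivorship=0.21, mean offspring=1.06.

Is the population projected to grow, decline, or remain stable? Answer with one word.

R0 = Σ lx·mx = 0 + 2.7805 + 3.0954 + 1.7888 + 1.3172 + 0.9996 + 0.385 + 0.2226 = 10.5891
R0 > 1, so the population is growing.

growing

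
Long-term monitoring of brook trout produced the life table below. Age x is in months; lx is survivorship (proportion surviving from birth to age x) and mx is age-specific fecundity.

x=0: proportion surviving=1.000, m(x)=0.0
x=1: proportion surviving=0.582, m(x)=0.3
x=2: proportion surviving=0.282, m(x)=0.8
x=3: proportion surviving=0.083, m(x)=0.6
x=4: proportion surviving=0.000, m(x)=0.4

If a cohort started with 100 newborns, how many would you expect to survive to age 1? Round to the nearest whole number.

Expected survivors = N0 · l_1 = 100 × 0.582 = 58.2 → 58

58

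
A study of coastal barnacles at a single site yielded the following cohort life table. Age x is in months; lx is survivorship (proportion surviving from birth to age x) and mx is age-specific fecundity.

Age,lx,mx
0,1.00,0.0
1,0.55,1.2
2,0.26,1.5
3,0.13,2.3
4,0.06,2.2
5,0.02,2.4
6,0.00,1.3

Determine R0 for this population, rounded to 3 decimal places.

1.529

lx·mx by age: 0, 0.66, 0.39, 0.299, 0.132, 0.048, 0
R0 = Σ lx·mx = 1.529 → 1.529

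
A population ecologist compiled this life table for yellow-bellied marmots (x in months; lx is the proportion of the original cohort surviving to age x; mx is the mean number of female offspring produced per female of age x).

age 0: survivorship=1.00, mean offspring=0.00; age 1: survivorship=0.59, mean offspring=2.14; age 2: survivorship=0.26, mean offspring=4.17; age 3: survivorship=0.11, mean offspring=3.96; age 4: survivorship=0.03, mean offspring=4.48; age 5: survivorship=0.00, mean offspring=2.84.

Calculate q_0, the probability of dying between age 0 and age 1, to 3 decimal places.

0.410

q_0 = (l_0 − l_1) / l_0 = (1 − 0.59) / 1
     = 0.41 / 1 = 0.41 → 0.410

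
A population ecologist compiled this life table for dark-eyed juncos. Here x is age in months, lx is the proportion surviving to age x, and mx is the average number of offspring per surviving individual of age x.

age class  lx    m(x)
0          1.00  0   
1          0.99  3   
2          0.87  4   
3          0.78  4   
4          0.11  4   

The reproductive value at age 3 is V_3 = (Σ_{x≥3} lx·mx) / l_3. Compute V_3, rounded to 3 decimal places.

4.564

lx·mx for x ≥ 3: 3.12, 0.44 → sum = 3.56
V_3 = 3.56 / l_3 = 3.56 / 0.78 = 4.564103… → 4.564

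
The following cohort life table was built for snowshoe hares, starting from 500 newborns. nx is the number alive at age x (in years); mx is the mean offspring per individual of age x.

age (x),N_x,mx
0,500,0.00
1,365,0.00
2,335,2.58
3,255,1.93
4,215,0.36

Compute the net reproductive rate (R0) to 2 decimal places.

lx = nx/n0 = nx/500: 1, 0.73, 0.67, 0.51, 0.43
lx·mx by age: 0, 0, 1.7286, 0.9843, 0.1548
R0 = Σ lx·mx = 2.8677 → 2.87

2.87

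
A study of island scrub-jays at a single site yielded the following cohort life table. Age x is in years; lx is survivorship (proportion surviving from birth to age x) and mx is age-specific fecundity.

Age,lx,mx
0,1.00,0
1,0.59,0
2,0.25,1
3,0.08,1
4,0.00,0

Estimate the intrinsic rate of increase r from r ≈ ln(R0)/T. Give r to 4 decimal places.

R0 = Σ lx·mx = 0 + 0 + 0.25 + 0.08 + 0 = 0.33
Σ x·lx·mx = 0.74; T = 0.74/0.33 = 2.24242…
r ≈ ln(R0)/T = ln(0.33)/2.24242… = -0.494404… → -0.4944

-0.4944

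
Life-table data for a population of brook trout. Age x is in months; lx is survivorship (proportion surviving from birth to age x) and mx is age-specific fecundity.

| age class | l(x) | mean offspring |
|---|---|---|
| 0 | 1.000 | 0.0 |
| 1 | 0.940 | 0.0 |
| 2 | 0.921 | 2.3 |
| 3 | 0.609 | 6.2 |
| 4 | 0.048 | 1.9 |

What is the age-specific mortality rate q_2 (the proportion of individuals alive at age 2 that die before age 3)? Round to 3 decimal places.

q_2 = (l_2 − l_3) / l_2 = (0.921 − 0.609) / 0.921
     = 0.312 / 0.921 = 0.338762… → 0.339

0.339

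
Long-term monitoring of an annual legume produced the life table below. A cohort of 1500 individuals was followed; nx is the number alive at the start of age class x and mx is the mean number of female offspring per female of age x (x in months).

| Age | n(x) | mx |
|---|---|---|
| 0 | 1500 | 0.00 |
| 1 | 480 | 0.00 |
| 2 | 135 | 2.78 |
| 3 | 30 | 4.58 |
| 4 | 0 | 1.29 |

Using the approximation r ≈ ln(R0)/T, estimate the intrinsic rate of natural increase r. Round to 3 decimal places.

-0.473

lx = nx/n0 = nx/1500: 1, 0.32, 0.09, 0.02, 0
R0 = Σ lx·mx = 0 + 0 + 0.2502 + 0.0916 + 0 = 0.3418
Σ x·lx·mx = 0.7752; T = 0.7752/0.3418 = 2.26799…
r ≈ ln(R0)/T = ln(0.3418)/2.26799… = -0.47334… → -0.473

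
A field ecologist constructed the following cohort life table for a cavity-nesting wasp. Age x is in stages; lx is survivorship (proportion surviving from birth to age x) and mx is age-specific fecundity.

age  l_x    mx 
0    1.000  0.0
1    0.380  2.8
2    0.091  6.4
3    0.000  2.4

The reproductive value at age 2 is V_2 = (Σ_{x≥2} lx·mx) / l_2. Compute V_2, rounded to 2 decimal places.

lx·mx for x ≥ 2: 0.5824, 0 → sum = 0.5824
V_2 = 0.5824 / l_2 = 0.5824 / 0.091 = 6.4 → 6.40

6.40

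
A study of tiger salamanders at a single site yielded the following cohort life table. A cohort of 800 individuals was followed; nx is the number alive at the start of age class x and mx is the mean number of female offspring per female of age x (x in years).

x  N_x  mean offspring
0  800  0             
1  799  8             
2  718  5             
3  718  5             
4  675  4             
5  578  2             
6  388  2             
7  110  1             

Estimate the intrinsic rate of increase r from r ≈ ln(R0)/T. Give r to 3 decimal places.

1.237

lx = nx/n0 = nx/800: 1, 0.99875, 0.8975, 0.8975, 0.84375, 0.7225, 0.485, 0.1375
R0 = Σ lx·mx = 0 + 7.99 + 4.4875 + 4.4875 + 3.375 + 1.445 + 0.97 + 0.1375 = 22.8925
Σ x·lx·mx = 57.935; T = 57.935/22.8925 = 2.53074…
r ≈ ln(R0)/T = ln(22.8925)/2.53074… = 1.23711… → 1.237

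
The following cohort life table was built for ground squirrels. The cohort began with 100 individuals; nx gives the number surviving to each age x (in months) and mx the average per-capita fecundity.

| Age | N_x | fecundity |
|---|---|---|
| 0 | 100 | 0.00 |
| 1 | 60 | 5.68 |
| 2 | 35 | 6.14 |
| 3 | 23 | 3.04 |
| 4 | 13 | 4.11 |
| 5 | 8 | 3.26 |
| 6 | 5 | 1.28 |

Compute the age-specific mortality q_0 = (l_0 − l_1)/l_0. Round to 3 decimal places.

0.400

lx = nx/n0 = nx/100: 1, 0.6, 0.35, 0.23, 0.13, 0.08, 0.05
q_0 = (l_0 − l_1) / l_0 = (1 − 0.6) / 1
     = 0.4 / 1 = 0.4 → 0.400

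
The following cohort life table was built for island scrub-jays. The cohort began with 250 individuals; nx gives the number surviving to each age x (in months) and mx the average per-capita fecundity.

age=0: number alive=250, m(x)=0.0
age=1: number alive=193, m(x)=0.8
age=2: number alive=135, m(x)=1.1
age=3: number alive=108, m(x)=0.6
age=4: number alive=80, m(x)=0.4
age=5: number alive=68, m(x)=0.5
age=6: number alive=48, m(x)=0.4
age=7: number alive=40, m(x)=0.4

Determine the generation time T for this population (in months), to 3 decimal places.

2.497

lx = nx/n0 = nx/250: 1, 0.772, 0.54, 0.432, 0.32, 0.272, 0.192, 0.16
lx·mx: 0, 0.6176, 0.594, 0.2592, 0.128, 0.136, 0.0768, 0.064 → R0 = 1.8756
x·lx·mx: 0, 0.6176, 1.188, 0.7776, 0.512, 0.68, 0.4608, 0.448 → Σ = 4.684
T = 4.684 / 1.8756 = 2.497334… → 2.497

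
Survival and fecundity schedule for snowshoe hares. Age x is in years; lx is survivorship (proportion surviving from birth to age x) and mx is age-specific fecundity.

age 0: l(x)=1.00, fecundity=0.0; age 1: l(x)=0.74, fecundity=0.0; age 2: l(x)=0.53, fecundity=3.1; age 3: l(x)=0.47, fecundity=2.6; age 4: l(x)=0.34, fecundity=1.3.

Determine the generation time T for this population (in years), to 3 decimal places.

2.637

lx·mx: 0, 0, 1.643, 1.222, 0.442 → R0 = 3.307
x·lx·mx: 0, 0, 3.286, 3.666, 1.768 → Σ = 8.72
T = 8.72 / 3.307 = 2.636831… → 2.637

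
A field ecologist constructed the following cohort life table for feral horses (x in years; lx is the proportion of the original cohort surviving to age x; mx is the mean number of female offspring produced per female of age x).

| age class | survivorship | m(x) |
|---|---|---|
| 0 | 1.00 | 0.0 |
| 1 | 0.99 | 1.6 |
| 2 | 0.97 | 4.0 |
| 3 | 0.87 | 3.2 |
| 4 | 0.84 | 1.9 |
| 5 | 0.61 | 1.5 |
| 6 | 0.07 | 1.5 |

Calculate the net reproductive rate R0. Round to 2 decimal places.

lx·mx by age: 0, 1.584, 3.88, 2.784, 1.596, 0.915, 0.105
R0 = Σ lx·mx = 10.864 → 10.86

10.86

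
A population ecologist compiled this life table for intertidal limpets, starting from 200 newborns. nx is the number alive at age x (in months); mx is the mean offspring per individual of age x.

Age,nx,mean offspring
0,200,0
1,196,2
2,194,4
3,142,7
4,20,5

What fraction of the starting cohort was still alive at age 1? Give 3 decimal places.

l_1 = n_1/n_0 = 196/200 = 0.98 → 0.980

0.980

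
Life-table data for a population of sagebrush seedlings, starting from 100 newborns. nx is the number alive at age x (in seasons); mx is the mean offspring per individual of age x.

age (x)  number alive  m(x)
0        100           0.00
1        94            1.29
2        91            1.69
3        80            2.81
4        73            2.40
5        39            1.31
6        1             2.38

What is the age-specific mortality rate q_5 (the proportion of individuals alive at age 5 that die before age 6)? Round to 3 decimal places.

0.974

lx = nx/n0 = nx/100: 1, 0.94, 0.91, 0.8, 0.73, 0.39, 0.01
q_5 = (l_5 − l_6) / l_5 = (0.39 − 0.01) / 0.39
     = 0.38 / 0.39 = 0.974359… → 0.974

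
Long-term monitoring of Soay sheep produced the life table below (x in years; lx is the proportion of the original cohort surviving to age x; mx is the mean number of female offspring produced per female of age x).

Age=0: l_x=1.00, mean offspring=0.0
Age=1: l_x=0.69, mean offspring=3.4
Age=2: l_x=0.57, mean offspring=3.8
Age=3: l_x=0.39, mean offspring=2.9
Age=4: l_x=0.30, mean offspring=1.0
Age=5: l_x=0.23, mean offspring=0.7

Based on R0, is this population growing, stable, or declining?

R0 = Σ lx·mx = 0 + 2.346 + 2.166 + 1.131 + 0.3 + 0.161 = 6.104
R0 > 1, so the population is growing.

growing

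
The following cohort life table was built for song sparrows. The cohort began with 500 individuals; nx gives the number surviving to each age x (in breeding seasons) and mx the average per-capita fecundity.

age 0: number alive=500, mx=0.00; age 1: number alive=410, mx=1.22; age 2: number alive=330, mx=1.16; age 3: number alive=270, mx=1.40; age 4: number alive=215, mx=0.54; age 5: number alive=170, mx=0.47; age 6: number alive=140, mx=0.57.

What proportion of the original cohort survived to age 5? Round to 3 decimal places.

l_5 = n_5/n_0 = 170/500 = 0.34 → 0.340

0.340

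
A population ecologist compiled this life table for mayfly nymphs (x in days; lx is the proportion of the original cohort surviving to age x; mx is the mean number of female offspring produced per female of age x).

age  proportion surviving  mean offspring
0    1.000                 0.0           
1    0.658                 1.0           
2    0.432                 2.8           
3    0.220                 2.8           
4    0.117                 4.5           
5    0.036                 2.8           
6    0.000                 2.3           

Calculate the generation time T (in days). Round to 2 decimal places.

lx·mx: 0, 0.658, 1.2096, 0.616, 0.5265, 0.1008, 0 → R0 = 3.1109
x·lx·mx: 0, 0.658, 2.4192, 1.848, 2.106, 0.504, 0 → Σ = 7.5352
T = 7.5352 / 3.1109 = 2.422193… → 2.42

2.42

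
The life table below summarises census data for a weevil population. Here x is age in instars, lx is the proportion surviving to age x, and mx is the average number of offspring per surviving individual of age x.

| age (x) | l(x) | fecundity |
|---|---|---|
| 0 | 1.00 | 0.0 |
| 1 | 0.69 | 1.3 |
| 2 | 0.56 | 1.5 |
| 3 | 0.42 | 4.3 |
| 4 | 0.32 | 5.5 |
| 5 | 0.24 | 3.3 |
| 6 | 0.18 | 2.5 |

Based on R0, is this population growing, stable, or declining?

growing

R0 = Σ lx·mx = 0 + 0.897 + 0.84 + 1.806 + 1.76 + 0.792 + 0.45 = 6.545
R0 > 1, so the population is growing.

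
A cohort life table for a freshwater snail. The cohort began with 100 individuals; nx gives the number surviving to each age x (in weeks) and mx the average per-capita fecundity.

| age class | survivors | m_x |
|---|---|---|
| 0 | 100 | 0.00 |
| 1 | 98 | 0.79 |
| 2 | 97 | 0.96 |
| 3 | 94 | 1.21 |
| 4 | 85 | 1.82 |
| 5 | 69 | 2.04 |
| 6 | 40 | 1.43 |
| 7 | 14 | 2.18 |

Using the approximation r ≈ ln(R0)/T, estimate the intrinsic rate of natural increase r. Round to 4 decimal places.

0.5100

lx = nx/n0 = nx/100: 1, 0.98, 0.97, 0.94, 0.85, 0.69, 0.4, 0.14
R0 = Σ lx·mx = 0 + 0.7742 + 0.9312 + 1.1374 + 1.547 + 1.4076 + 0.572 + 0.3052 = 6.6746
Σ x·lx·mx = 24.8432; T = 24.8432/6.6746 = 3.72205…
r ≈ ln(R0)/T = ln(6.6746)/3.72205… = 0.510017… → 0.5100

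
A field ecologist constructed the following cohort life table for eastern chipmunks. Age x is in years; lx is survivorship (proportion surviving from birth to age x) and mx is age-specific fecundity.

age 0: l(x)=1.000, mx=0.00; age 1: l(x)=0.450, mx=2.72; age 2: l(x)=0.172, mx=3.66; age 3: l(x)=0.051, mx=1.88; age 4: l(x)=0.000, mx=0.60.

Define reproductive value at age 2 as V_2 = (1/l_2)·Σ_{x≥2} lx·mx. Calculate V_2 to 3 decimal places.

lx·mx for x ≥ 2: 0.62952, 0.09588, 0 → sum = 0.7254
V_2 = 0.7254 / l_2 = 0.7254 / 0.172 = 4.217442… → 4.217

4.217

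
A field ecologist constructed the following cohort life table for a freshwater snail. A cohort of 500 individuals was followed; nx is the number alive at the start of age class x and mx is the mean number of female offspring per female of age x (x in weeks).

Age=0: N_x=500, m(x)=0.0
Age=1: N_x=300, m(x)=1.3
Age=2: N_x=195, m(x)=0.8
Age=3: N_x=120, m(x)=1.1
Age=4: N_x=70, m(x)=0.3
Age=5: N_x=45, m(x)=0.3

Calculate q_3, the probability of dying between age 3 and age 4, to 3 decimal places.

lx = nx/n0 = nx/500: 1, 0.6, 0.39, 0.24, 0.14, 0.09
q_3 = (l_3 − l_4) / l_3 = (0.24 − 0.14) / 0.24
     = 0.1 / 0.24 = 0.416667… → 0.417

0.417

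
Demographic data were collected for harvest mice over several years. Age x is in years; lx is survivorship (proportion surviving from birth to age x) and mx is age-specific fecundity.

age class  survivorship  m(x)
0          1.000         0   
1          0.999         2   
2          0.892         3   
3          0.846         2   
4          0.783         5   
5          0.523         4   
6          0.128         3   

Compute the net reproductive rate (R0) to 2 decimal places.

lx·mx by age: 0, 1.998, 2.676, 1.692, 3.915, 2.092, 0.384
R0 = Σ lx·mx = 12.757 → 12.76

12.76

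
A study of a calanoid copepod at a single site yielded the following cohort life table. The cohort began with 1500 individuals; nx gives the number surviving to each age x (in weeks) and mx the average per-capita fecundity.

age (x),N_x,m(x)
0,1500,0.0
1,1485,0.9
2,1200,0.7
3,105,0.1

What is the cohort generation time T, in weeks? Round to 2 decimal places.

lx = nx/n0 = nx/1500: 1, 0.99, 0.8, 0.07
lx·mx: 0, 0.891, 0.56, 0.007 → R0 = 1.458
x·lx·mx: 0, 0.891, 1.12, 0.021 → Σ = 2.032
T = 2.032 / 1.458 = 1.39369… → 1.39

1.39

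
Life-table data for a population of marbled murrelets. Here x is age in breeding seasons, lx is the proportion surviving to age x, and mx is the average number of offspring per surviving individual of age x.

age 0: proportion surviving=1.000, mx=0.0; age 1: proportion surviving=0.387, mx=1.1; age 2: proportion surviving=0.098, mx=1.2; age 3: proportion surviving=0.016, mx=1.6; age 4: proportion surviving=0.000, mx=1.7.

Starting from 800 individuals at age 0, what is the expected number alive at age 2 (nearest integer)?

Expected survivors = N0 · l_2 = 800 × 0.098 = 78.4 → 78

78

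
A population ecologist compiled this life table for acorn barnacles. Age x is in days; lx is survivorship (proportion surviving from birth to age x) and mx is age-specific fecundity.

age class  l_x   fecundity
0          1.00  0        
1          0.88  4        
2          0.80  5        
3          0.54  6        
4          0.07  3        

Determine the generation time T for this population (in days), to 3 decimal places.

lx·mx: 0, 3.52, 4, 3.24, 0.21 → R0 = 10.97
x·lx·mx: 0, 3.52, 8, 9.72, 0.84 → Σ = 22.08
T = 22.08 / 10.97 = 2.012762… → 2.013

2.013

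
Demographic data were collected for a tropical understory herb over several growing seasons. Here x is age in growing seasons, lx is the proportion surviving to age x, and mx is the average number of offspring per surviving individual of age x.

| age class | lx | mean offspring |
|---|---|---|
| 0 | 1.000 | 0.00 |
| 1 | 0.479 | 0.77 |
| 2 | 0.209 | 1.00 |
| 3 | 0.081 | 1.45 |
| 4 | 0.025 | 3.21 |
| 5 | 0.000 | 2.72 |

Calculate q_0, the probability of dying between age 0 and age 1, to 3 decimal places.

0.521

q_0 = (l_0 − l_1) / l_0 = (1 − 0.479) / 1
     = 0.521 / 1 = 0.521 → 0.521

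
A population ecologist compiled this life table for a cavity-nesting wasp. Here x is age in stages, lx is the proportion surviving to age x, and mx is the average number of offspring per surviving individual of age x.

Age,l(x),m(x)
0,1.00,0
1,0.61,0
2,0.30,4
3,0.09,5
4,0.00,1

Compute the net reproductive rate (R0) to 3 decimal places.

lx·mx by age: 0, 0, 1.2, 0.45, 0
R0 = Σ lx·mx = 1.65 → 1.650

1.650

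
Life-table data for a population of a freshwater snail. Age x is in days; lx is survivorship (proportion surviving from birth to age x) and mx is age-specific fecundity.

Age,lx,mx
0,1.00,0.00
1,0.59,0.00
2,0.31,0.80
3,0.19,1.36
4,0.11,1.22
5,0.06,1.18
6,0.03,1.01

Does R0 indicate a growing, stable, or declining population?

R0 = Σ lx·mx = 0 + 0 + 0.248 + 0.2584 + 0.1342 + 0.0708 + 0.0303 = 0.7417
R0 < 1, so the population is declining.

declining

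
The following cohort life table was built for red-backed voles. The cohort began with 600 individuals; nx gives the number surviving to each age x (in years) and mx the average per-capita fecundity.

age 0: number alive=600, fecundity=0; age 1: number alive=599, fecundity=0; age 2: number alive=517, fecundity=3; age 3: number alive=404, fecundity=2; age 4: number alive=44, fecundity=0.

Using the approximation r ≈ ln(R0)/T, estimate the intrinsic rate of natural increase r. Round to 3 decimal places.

0.584

lx = nx/n0 = nx/600: 1, 0.99833…, 0.86167…, 0.67333…, 0.07333…
R0 = Σ lx·mx = 0 + 0 + 2.585… + 1.34667… + 0 = 3.931667…
Σ x·lx·mx = 9.21…; T = 9.21…/3.931667… = 2.34252…
r ≈ ln(R0)/T = ln(3.931667…)/2.34252… = 0.58444… → 0.584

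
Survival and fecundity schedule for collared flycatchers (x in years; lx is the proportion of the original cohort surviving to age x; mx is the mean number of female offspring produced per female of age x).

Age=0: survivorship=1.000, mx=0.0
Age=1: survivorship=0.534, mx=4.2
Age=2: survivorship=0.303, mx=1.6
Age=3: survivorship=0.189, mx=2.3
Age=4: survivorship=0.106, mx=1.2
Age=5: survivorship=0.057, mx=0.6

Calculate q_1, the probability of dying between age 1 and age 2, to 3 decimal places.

0.433

q_1 = (l_1 − l_2) / l_1 = (0.534 − 0.303) / 0.534
     = 0.231 / 0.534 = 0.432584… → 0.433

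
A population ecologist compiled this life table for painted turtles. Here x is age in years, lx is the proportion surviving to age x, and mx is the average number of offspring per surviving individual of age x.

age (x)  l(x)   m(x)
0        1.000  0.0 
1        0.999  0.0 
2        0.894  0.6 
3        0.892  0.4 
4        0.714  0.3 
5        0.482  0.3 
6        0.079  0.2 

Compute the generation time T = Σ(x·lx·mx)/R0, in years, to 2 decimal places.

lx·mx: 0, 0, 0.5364, 0.3568, 0.2142, 0.1446, 0.0158 → R0 = 1.2678
x·lx·mx: 0, 0, 1.0728, 1.0704, 0.8568, 0.723, 0.0948 → Σ = 3.8178
T = 3.8178 / 1.2678 = 3.011358… → 3.01

3.01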